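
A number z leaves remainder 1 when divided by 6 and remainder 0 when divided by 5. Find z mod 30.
M = 6 × 5 = 30. M₁ = 5, y₁ ≡ 5 mod 6. M₂ = 6, y₂ ≡ 1 mod 5. z = 1×5×5 + 0×6×1 ≡ 25 mod 30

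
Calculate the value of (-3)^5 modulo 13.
By repeated squaring (mod 13): (-3)^{1}≡10, (-3)^{2}≡9, (-3)^{4}≡3. Then (-3)^{5} = (-3)^{4+1} ≡ 3 × 10 ≡ 4 (mod 13)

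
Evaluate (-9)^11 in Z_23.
By repeated squaring (mod 23): (-9)^{1}≡14, (-9)^{2}≡12, (-9)^{4}≡6, (-9)^{8}≡13. Then (-9)^{11} = (-9)^{8+2+1} ≡ 13 × 12 × 14 ≡ 22 (mod 23)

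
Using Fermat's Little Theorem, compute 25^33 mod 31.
By Fermat: 25^{30} ≡ 1 mod 31. So 25^{33} = 25^{30} · 25^{3} ≡ 25^{3} ≡ 1 mod 31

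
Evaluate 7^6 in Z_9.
By repeated squaring (mod 9): 7^{1}≡7, 7^{2}≡4, 7^{4}≡7. Then 7^{6} = 7^{4+2} ≡ 7 × 4 ≡ 1 (mod 9)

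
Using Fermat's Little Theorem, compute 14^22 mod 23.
By Fermat's Little Theorem, 14^{22} ≡ 1 (mod 23) since 23 is prime and gcd(14, 23) = 1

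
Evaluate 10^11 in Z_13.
By repeated squaring (mod 13): 10^{1}≡10, 10^{2}≡9, 10^{4}≡3, 10^{8}≡9. Then 10^{11} = 10^{8+2+1} ≡ 9 × 9 × 10 ≡ 4 (mod 13)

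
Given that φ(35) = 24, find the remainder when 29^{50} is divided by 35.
By Euler: 29^{24} ≡ 1 mod 35 since gcd(29, 35) = 1. 50 = 2×24 + 2. So 29^{50} ≡ 29^{2} ≡ 1 mod 35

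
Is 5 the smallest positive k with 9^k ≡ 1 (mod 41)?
Powers of 9 mod 41: 9^1≡9, 9^2≡40, 9^3≡32, 9^4≡1. Already 9^4≡1, so the order is 4 < 5. No, the actual order is 4.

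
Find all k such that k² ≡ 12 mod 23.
The square roots of 12 mod 23 are 9 and 14. Verify: 9² = 81 ≡ 12 mod 23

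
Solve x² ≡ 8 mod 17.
The square roots of 8 mod 17 are 12 and 5. Verify: 12² = 144 ≡ 8 mod 17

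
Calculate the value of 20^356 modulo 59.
Using Fermat: 20^{58} ≡ 1 mod 59. 356 ≡ 8 mod 58. So 20^{356} ≡ 20^{8} ≡ 5 mod 59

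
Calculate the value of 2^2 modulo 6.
2^{2} = 4 ≡ 4 mod 6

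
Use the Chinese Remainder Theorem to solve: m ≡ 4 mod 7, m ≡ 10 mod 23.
M = 7 × 23 = 161. M₁ = 23, y₁ ≡ 4 mod 7. M₂ = 7, y₂ ≡ 10 mod 23. m = 4×23×4 + 10×7×10 ≡ 102 mod 161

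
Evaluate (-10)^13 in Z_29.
By repeated squaring (mod 29): (-10)^{1}≡19, (-10)^{2}≡13, (-10)^{4}≡24, (-10)^{8}≡25. Then (-10)^{13} = (-10)^{8+4+1} ≡ 25 × 24 × 19 ≡ 3 (mod 29)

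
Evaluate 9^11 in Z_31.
By repeated squaring mod 31: 9^{1}≡9, 9^{2}≡19, 9^{4}≡20, 9^{8}≡28. Then 9^{11} = 9^{8+2+1} ≡ 28 × 19 × 9 ≡ 14 mod 31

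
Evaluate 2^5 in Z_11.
By repeated squaring mod 11: 2^{1}≡2, 2^{2}≡4, 2^{4}≡5. Then 2^{5} = 2^{4+1} ≡ 5 × 2 ≡ 10 mod 11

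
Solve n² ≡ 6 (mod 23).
The square roots of 6 mod 23 are 12 and 11. Verify: 12² = 144 ≡ 6 (mod 23)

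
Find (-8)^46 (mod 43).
Using Fermat: (-8)^{42} ≡ 1 (mod 43). 46 ≡ 4 (mod 42). So (-8)^{46} ≡ (-8)^{4} ≡ 11 (mod 43)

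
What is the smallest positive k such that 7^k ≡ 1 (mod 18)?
Powers of 7 mod 18: 7^1≡7, 7^2≡13, 7^3≡1. ord_18(7) = 3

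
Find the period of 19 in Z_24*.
Powers of 19 mod 24: 19^1≡19, 19^2≡1. Order = 2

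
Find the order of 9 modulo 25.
Powers of 9 mod 25: 9^1≡9, 9^2≡6, 9^3≡4, 9^4≡11, 9^5≡24, 9^6≡16, 9^7≡19, 9^8≡21, 9^9≡14, 9^10≡1. So the order of 9 is 10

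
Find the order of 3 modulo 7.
Powers of 3 mod 7: 3^1≡3, 3^2≡2, 3^3≡6, 3^4≡4, 3^5≡5, 3^6≡1. So the order of 3 is 6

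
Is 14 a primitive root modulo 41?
14^{8} ≡ 1 mod 41 and 8 < 40, so ord_41(14) = 8 ≠ 40 and 14 is not a primitive root.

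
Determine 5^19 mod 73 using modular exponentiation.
By repeated squaring (mod 73): 5^{1}≡5, 5^{2}≡25, 5^{4}≡41, 5^{8}≡2, 5^{16}≡4. Then 5^{19} = 5^{16+2+1} ≡ 4 × 25 × 5 ≡ 62 (mod 73)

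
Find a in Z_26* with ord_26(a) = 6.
17 has order 6 mod 26 since 17^{6} ≡ 1 (mod 26) and no smaller power works.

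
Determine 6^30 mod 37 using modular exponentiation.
By repeated squaring (mod 37): 6^{1}≡6, 6^{2}≡36, 6^{4}≡1, 6^{8}≡1, 6^{16}≡1. Then 6^{30} = 6^{16+8+4+2} ≡ 1 × 1 × 1 × 36 ≡ 36 (mod 37)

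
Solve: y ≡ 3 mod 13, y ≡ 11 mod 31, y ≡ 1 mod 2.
M = 13 × 31 × 2 = 806. M₁ = 62, y₁ ≡ 4 mod 13. M₂ = 26, y₂ ≡ 6 mod 31. M₃ = 403, y₃ ≡ 1 mod 2. y = 3×62×4 + 11×26×6 + 1×403×1 ≡ 445 mod 806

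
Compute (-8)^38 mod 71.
By repeated squaring (mod 71): (-8)^{1}≡63, (-8)^{2}≡64, (-8)^{4}≡49, (-8)^{8}≡58, (-8)^{16}≡27, (-8)^{32}≡19. Then (-8)^{38} = (-8)^{32+4+2} ≡ 19 × 49 × 64 ≡ 15 (mod 71)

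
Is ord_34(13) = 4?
Powers of 13 mod 34: 13^1≡13, 13^2≡33, 13^3≡21, 13^4≡1. First k with 13^k≡1 is k=4. Yes, ord_34(13) = 4.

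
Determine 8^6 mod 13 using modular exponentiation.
By repeated squaring mod 13: 8^{1}≡8, 8^{2}≡12, 8^{4}≡1. Then 8^{6} = 8^{4+2} ≡ 1 × 12 ≡ 12 mod 13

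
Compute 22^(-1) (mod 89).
Since 89 is prime, by Fermat 22^(-1) ≡ 22^{87} ≡ 85 (mod 89). Verify: 22 × 85 = 1870 ≡ 1 (mod 89)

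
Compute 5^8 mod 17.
By repeated squaring mod 17: 5^{1}≡5, 5^{2}≡8, 5^{4}≡13, 5^{8}≡16. So 5^{8} ≡ 16 mod 17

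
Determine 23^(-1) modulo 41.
Since 41 is prime, by Fermat 23^(-1) ≡ 23^{39} ≡ 25 (mod 41). Verify: 23 × 25 = 575 ≡ 1 (mod 41)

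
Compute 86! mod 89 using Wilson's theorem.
(88)! = (86)! × (87) × (88) ≡ -1 mod 89. So (86)! ≡ -1 × [(88)(87)]^(-1) ≡ 44 mod 89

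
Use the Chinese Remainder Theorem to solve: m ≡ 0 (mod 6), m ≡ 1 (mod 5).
M = 6 × 5 = 30. M₁ = 5, y₁ ≡ 5 (mod 6). M₂ = 6, y₂ ≡ 1 (mod 5). m = 0×5×5 + 1×6×1 ≡ 6 (mod 30)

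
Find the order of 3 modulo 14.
Powers of 3 mod 14: 3^1≡3, 3^2≡9, 3^3≡13, 3^4≡11, 3^5≡5, 3^6≡1. So the order of 3 is 6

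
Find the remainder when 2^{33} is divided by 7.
By Fermat: 2^{6} ≡ 1 mod 7. 33 = 5×6 + 3. So 2^{33} ≡ 2^{3} ≡ 1 mod 7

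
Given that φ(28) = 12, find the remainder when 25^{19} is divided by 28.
By Euler: 25^{12} ≡ 1 (mod 28) since gcd(25, 28) = 1. 19 = 1×12 + 7. So 25^{19} ≡ 25^{7} ≡ 25 (mod 28)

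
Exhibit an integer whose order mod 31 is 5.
2 has order 5 mod 31 since 2^{5} ≡ 1 mod 31 and no smaller power works.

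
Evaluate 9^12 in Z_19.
By repeated squaring (mod 19): 9^{1}≡9, 9^{2}≡5, 9^{4}≡6, 9^{8}≡17. Then 9^{12} = 9^{8+4} ≡ 17 × 6 ≡ 7 (mod 19)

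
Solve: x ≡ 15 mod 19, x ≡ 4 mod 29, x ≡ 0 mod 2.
M = 19 × 29 × 2 = 1102. M₁ = 58, y₁ ≡ 1 mod 19. M₂ = 38, y₂ ≡ 13 mod 29. M₃ = 551, y₃ ≡ 1 mod 2. x = 15×58×1 + 4×38×13 + 0×551×1 ≡ 642 mod 1102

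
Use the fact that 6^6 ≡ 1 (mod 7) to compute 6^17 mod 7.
By Fermat: 6^{6} ≡ 1 (mod 7). 17 = 2×6 + 5. So 6^{17} ≡ 6^{5} ≡ 6 (mod 7)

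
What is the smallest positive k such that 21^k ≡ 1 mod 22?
Powers of 21 mod 22: 21^1≡21, 21^2≡1. ord_22(21) = 2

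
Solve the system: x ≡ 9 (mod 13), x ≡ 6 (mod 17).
M = 13 × 17 = 221. M₁ = 17, y₁ ≡ 10 (mod 13). M₂ = 13, y₂ ≡ 4 (mod 17). x = 9×17×10 + 6×13×4 ≡ 74 (mod 221)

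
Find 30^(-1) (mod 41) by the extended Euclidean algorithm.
Extended GCD: 30(-15) + 41(11) = 1. So 30^(-1) ≡ -15 ≡ 26 (mod 41). Verify: 30 × 26 = 780 ≡ 1 (mod 41)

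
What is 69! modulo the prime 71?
(70)! = (69)! × (70) ≡ -1 (mod 71). So (69)! ≡ -1 × (70)^(-1) ≡ (-1)×(-1) = 1 (mod 71)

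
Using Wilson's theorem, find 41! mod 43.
(42)! = (41)! × (42) ≡ -1 (mod 43). So (41)! ≡ -1 × (42)^(-1) ≡ (-1)×(-1) = 1 (mod 43)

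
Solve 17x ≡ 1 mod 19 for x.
Since 19 is prime, by Fermat 17^(-1) ≡ 17^{17} ≡ 9 mod 19. Verify: 17 × 9 = 153 ≡ 1 mod 19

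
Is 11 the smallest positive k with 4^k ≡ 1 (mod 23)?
Powers of 4 mod 23: 4^1≡4, 4^2≡16, 4^3≡18, 4^4≡3, 4^5≡12, 4^6≡2, 4^7≡8, 4^8≡9, 4^9≡13, 4^10≡6, 4^11≡1. First k with 4^k≡1 is k=11. Yes, ord_23(4) = 11.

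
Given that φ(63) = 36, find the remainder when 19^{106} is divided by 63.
By Euler: 19^{36} ≡ 1 mod 63 since gcd(19, 63) = 1. 106 = 2×36 + 34. So 19^{106} ≡ 19^{34} ≡ 37 mod 63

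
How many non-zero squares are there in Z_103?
For prime 103, there are (p-1)/2 = (103-1)/2 = 51 quadratic residues (excluding 0).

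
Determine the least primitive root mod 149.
g = 2. Powers: [2, 4, 8, 16, 32, 64, 128, 107, 65, 130, ...] generates all 148 non-zero residues.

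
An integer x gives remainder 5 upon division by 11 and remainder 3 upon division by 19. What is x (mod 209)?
M = 11 × 19 = 209. M₁ = 19, y₁ ≡ 7 (mod 11). M₂ = 11, y₂ ≡ 7 (mod 19). x = 5×19×7 + 3×11×7 ≡ 60 (mod 209)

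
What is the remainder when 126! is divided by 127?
By Wilson's theorem, (126)! ≡ -1 ≡ 126 (mod 127)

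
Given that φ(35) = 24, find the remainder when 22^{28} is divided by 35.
By Euler: 22^{24} ≡ 1 mod 35 since gcd(22, 35) = 1. 28 = 1×24 + 4. So 22^{28} ≡ 22^{4} ≡ 1 mod 35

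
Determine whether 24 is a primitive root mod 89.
ord_89(24) divides 88. For each prime q|88: 24^{44}≡88, 24^{8}≡78, none ≡ 1. So 24 has order 88 and is a primitive root mod 89.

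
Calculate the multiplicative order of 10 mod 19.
Powers of 10 mod 19: 10^1≡10, 10^2≡5, 10^3≡12, 10^4≡6, 10^5≡3, 10^6≡11, 10^7≡15, 10^8≡17, 10^9≡18, 10^10≡9, 10^11≡14, 10^12≡7, 10^13≡13, 10^14≡16, 10^15≡8, 10^16≡4, 10^17≡2, 10^18≡1. ord_19(10) = 18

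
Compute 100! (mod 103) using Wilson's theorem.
(102)! = (100)! × (101) × (102) ≡ -1 (mod 103). So (100)! ≡ -1 × [(102)(101)]^(-1) ≡ 51 (mod 103)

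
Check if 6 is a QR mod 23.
By Euler's criterion: 6^{11} ≡ 1 mod 23. Since this equals 1, 6 is a QR.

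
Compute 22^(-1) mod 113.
Since 113 is prime, by Fermat 22^(-1) ≡ 22^{111} ≡ 36 mod 113. Verify: 22 × 36 = 792 ≡ 1 mod 113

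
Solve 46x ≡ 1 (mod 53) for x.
Since 53 is prime, by Fermat 46^(-1) ≡ 46^{51} ≡ 15 (mod 53). Verify: 46 × 15 = 690 ≡ 1 (mod 53)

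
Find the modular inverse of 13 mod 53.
Since 53 is prime, by Fermat 13^(-1) ≡ 13^{51} ≡ 49 (mod 53). Verify: 13 × 49 = 637 ≡ 1 (mod 53)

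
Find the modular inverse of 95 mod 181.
Since 181 is prime, by Fermat 95^(-1) ≡ 95^{179} ≡ 141 mod 181. Verify: 95 × 141 = 13395 ≡ 1 mod 181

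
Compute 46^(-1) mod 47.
Since 47 is prime, by Fermat 46^(-1) ≡ 46^{45} ≡ 46 mod 47. Verify: 46 × 46 = 2116 ≡ 1 mod 47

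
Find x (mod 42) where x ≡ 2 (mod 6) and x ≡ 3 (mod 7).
M = 6 × 7 = 42. M₁ = 7, y₁ ≡ 1 (mod 6). M₂ = 6, y₂ ≡ 6 (mod 7). x = 2×7×1 + 3×6×6 ≡ 38 (mod 42)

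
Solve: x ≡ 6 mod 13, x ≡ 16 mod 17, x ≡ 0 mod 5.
M = 13 × 17 × 5 = 1105. M₁ = 85, y₁ ≡ 2 mod 13. M₂ = 65, y₂ ≡ 11 mod 17. M₃ = 221, y₃ ≡ 1 mod 5. x = 6×85×2 + 16×65×11 + 0×221×1 ≡ 305 mod 1105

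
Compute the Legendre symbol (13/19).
(13/19) = 13^{9} mod 19 = -1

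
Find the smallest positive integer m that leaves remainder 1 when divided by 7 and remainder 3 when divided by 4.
M = 7 × 4 = 28. M₁ = 4, y₁ ≡ 2 (mod 7). M₂ = 7, y₂ ≡ 3 (mod 4). m = 1×4×2 + 3×7×3 ≡ 15 (mod 28)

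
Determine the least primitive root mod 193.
g = 5. For each prime q|192: 5^{96}≡192, 5^{64}≡84, none ≡ 1, so ord_193(5) = 192 and 5 is a primitive root.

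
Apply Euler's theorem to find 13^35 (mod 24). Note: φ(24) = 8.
By Euler: 13^{8} ≡ 1 (mod 24) since gcd(13, 24) = 1. 35 = 4×8 + 3. So 13^{35} ≡ 13^{3} ≡ 13 (mod 24)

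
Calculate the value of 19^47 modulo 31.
Using Fermat: 19^{30} ≡ 1 mod 31. 47 ≡ 17 mod 30. So 19^{47} ≡ 19^{17} ≡ 20 mod 31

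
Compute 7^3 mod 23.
7^{3} = 343 ≡ 21 mod 23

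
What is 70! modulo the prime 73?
(72)! = (70)! × (71) × (72) ≡ -1 (mod 73). So (70)! ≡ -1 × [(72)(71)]^(-1) ≡ 36 (mod 73)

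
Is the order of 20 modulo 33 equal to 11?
Powers of 20 mod 33: 20^1≡20, 20^2≡4, 20^3≡14, 20^4≡16, 20^5≡23, 20^6≡31, 20^7≡26, 20^8≡25, 20^9≡5, 20^10≡1. Already 20^10≡1, so the order is 10 < 11. No, the actual order is 10.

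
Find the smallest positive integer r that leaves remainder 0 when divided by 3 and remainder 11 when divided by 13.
M = 3 × 13 = 39. M₁ = 13, y₁ ≡ 1 mod 3. M₂ = 3, y₂ ≡ 9 mod 13. r = 0×13×1 + 11×3×9 ≡ 24 mod 39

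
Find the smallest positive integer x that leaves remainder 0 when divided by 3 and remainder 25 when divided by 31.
M = 3 × 31 = 93. M₁ = 31, y₁ ≡ 1 mod 3. M₂ = 3, y₂ ≡ 21 mod 31. x = 0×31×1 + 25×3×21 ≡ 87 mod 93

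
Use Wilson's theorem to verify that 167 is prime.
(166)! mod 167 = 166. Since this equals -1 mod 167, Wilson confirms 167 is prime.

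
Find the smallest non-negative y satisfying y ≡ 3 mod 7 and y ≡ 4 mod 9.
M = 7 × 9 = 63. M₁ = 9, y₁ ≡ 4 mod 7. M₂ = 7, y₂ ≡ 4 mod 9. y = 3×9×4 + 4×7×4 ≡ 31 mod 63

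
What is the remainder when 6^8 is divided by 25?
By repeated squaring (mod 25): 6^{1}≡6, 6^{2}≡11, 6^{4}≡21, 6^{8}≡16. So 6^{8} ≡ 16 (mod 25)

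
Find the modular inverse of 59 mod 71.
Since 71 is prime, by Fermat 59^(-1) ≡ 59^{69} ≡ 65 (mod 71). Verify: 59 × 65 = 3835 ≡ 1 (mod 71)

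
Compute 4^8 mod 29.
By repeated squaring (mod 29): 4^{1}≡4, 4^{2}≡16, 4^{4}≡24, 4^{8}≡25. So 4^{8} ≡ 25 (mod 29)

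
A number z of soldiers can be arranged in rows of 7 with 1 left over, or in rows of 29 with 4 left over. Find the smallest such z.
M = 7 × 29 = 203. M₁ = 29, y₁ ≡ 1 (mod 7). M₂ = 7, y₂ ≡ 25 (mod 29). z = 1×29×1 + 4×7×25 ≡ 120 (mod 203)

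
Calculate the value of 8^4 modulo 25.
8^{4} = 4096 ≡ 21 (mod 25)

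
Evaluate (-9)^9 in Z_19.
By repeated squaring mod 19: (-9)^{1}≡10, (-9)^{2}≡5, (-9)^{4}≡6, (-9)^{8}≡17. Then (-9)^{9} = (-9)^{8+1} ≡ 17 × 10 ≡ 18 mod 19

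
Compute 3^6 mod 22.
By repeated squaring mod 22: 3^{1}≡3, 3^{2}≡9, 3^{4}≡15. Then 3^{6} = 3^{4+2} ≡ 15 × 9 ≡ 3 mod 22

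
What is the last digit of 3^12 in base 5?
Using Fermat: 3^{4} ≡ 1 (mod 5). 12 ≡ 0 (mod 4). So 3^{12} ≡ 3^{0} ≡ 1 (mod 5)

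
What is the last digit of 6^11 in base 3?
By repeated squaring (mod 3): 6^{1}≡0, 6^{2}≡0, 6^{4}≡0, 6^{8}≡0. Then 6^{11} = 6^{8+2+1} ≡ 0 × 0 × 0 ≡ 0 (mod 3)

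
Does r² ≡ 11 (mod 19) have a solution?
By Euler's criterion: 11^{9} ≡ 1 (mod 19). Since this equals 1, 11 is a QR.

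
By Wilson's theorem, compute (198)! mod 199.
By Wilson's theorem, (198)! ≡ -1 ≡ 198 mod 199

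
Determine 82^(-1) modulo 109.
Since 109 is prime, by Fermat 82^(-1) ≡ 82^{107} ≡ 4 mod 109. Verify: 82 × 4 = 328 ≡ 1 mod 109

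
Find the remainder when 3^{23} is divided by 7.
By Fermat: 3^{6} ≡ 1 mod 7. 23 = 3×6 + 5. So 3^{23} ≡ 3^{5} ≡ 5 mod 7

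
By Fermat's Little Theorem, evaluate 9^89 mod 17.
By Fermat: 9^{16} ≡ 1 (mod 17). 89 = 5×16 + 9. So 9^{89} ≡ 9^{9} ≡ 9 (mod 17)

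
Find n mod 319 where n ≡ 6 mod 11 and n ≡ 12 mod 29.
M = 11 × 29 = 319. M₁ = 29, y₁ ≡ 8 mod 11. M₂ = 11, y₂ ≡ 8 mod 29. n = 6×29×8 + 12×11×8 ≡ 215 mod 319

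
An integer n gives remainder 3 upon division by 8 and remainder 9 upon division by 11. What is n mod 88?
M = 8 × 11 = 88. M₁ = 11, y₁ ≡ 3 mod 8. M₂ = 8, y₂ ≡ 7 mod 11. n = 3×11×3 + 9×8×7 ≡ 75 mod 88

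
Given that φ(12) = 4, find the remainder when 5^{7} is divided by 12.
By Euler: 5^{4} ≡ 1 (mod 12) since gcd(5, 12) = 1. 7 = 1×4 + 3. So 5^{7} ≡ 5^{3} ≡ 5 (mod 12)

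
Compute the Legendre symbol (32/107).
(32/107) = 32^{53} mod 107 = -1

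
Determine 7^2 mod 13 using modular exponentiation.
7^{2} = 49 ≡ 10 (mod 13)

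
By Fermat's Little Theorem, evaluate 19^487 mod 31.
By Fermat: 19^{30} ≡ 1 (mod 31). 487 ≡ 7 (mod 30). So 19^{487} ≡ 19^{7} ≡ 7 (mod 31)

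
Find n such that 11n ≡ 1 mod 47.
Since 47 is prime, by Fermat 11^(-1) ≡ 11^{45} ≡ 30 mod 47. Verify: 11 × 30 = 330 ≡ 1 mod 47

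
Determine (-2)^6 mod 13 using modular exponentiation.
By repeated squaring (mod 13): (-2)^{1}≡11, (-2)^{2}≡4, (-2)^{4}≡3. Then (-2)^{6} = (-2)^{4+2} ≡ 3 × 4 ≡ 12 (mod 13)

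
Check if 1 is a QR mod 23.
By Euler's criterion: 1^{11} ≡ 1 (mod 23). Since this equals 1, 1 is a QR.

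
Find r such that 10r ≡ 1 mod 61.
Since 61 is prime, by Fermat 10^(-1) ≡ 10^{59} ≡ 55 mod 61. Verify: 10 × 55 = 550 ≡ 1 mod 61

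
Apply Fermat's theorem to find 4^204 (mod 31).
By Fermat: 4^{30} ≡ 1 (mod 31). 204 ≡ 24 (mod 30). So 4^{204} ≡ 4^{24} ≡ 8 (mod 31)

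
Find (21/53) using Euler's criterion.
(21/53) = 21^{26} mod 53 = -1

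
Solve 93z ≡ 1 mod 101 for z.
Since 101 is prime, by Fermat 93^(-1) ≡ 93^{99} ≡ 63 mod 101. Verify: 93 × 63 = 5859 ≡ 1 mod 101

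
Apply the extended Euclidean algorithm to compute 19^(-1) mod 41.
Extended GCD: 19(13) + 41(-6) = 1. So 19^(-1) ≡ 13 mod 41. Verify: 19 × 13 = 247 ≡ 1 mod 41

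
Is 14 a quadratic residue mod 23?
By Euler's criterion: 14^{11} ≡ 22 mod 23. Since this equals -1 (≡ 22), 14 is not a QR.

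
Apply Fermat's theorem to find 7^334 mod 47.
By Fermat: 7^{46} ≡ 1 mod 47. 334 ≡ 12 mod 46. So 7^{334} ≡ 7^{12} ≡ 17 mod 47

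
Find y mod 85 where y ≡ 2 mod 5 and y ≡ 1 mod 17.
M = 5 × 17 = 85. M₁ = 17, y₁ ≡ 3 mod 5. M₂ = 5, y₂ ≡ 7 mod 17. y = 2×17×3 + 1×5×7 ≡ 52 mod 85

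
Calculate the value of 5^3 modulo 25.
5^{3} = 125 ≡ 0 mod 25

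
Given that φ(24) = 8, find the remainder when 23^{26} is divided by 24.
By Euler: 23^{8} ≡ 1 mod 24 since gcd(23, 24) = 1. 26 = 3×8 + 2. So 23^{26} ≡ 23^{2} ≡ 1 mod 24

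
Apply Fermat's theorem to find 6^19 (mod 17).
By Fermat: 6^{16} ≡ 1 (mod 17). So 6^{19} = 6^{16} · 6^{3} ≡ 6^{3} ≡ 12 (mod 17)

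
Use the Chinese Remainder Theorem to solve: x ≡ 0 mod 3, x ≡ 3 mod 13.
M = 3 × 13 = 39. M₁ = 13, y₁ ≡ 1 mod 3. M₂ = 3, y₂ ≡ 9 mod 13. x = 0×13×1 + 3×3×9 ≡ 3 mod 39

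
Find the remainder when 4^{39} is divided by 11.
By Fermat: 4^{10} ≡ 1 (mod 11). 39 = 3×10 + 9. So 4^{39} ≡ 4^{9} ≡ 3 (mod 11)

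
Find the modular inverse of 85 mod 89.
Since 89 is prime, by Fermat 85^(-1) ≡ 85^{87} ≡ 22 (mod 89). Verify: 85 × 22 = 1870 ≡ 1 (mod 89)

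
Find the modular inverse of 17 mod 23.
Since 23 is prime, by Fermat 17^(-1) ≡ 17^{21} ≡ 19 mod 23. Verify: 17 × 19 = 323 ≡ 1 mod 23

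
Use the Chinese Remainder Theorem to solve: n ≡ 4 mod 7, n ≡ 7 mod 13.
M = 7 × 13 = 91. M₁ = 13, y₁ ≡ 6 mod 7. M₂ = 7, y₂ ≡ 2 mod 13. n = 4×13×6 + 7×7×2 ≡ 46 mod 91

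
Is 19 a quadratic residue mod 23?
By Euler's criterion: 19^{11} ≡ 22 (mod 23). Since this equals -1 (≡ 22), 19 is not a QR.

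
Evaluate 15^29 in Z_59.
By repeated squaring (mod 59): 15^{1}≡15, 15^{2}≡48, 15^{4}≡3, 15^{8}≡9, 15^{16}≡22. Then 15^{29} = 15^{16+8+4+1} ≡ 22 × 9 × 3 × 15 ≡ 1 (mod 59)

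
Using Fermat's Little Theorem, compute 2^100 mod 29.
By Fermat: 2^{28} ≡ 1 mod 29. 100 = 3×28 + 16. So 2^{100} ≡ 2^{16} ≡ 25 mod 29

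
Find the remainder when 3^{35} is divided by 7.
By Fermat: 3^{6} ≡ 1 (mod 7). 35 = 5×6 + 5. So 3^{35} ≡ 3^{5} ≡ 5 (mod 7)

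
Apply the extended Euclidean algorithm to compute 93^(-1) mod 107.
Extended GCD: 93(-23) + 107(20) = 1. So 93^(-1) ≡ -23 ≡ 84 mod 107. Verify: 93 × 84 = 7812 ≡ 1 mod 107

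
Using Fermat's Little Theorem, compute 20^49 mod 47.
By Fermat: 20^{46} ≡ 1 (mod 47). So 20^{49} = 20^{46} · 20^{3} ≡ 20^{3} ≡ 10 (mod 47)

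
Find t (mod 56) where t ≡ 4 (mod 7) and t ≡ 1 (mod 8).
M = 7 × 8 = 56. M₁ = 8, y₁ ≡ 1 (mod 7). M₂ = 7, y₂ ≡ 7 (mod 8). t = 4×8×1 + 1×7×7 ≡ 25 (mod 56)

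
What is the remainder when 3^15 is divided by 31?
By repeated squaring mod 31: 3^{1}≡3, 3^{2}≡9, 3^{4}≡19, 3^{8}≡20. Then 3^{15} = 3^{8+4+2+1} ≡ 20 × 19 × 9 × 3 ≡ 30 mod 31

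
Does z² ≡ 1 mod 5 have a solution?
By Euler's criterion: 1^{2} ≡ 1 mod 5. Since this equals 1, 1 is a QR.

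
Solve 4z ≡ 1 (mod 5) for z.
Since 5 is prime, by Fermat 4^(-1) ≡ 4^{3} ≡ 4 (mod 5). Verify: 4 × 4 = 16 ≡ 1 (mod 5)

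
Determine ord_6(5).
Powers of 5 mod 6: 5^1≡5, 5^2≡1. ord_6(5) = 2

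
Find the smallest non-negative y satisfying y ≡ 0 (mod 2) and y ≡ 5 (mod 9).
M = 2 × 9 = 18. M₁ = 9, y₁ ≡ 1 (mod 2). M₂ = 2, y₂ ≡ 5 (mod 9). y = 0×9×1 + 5×2×5 ≡ 14 (mod 18)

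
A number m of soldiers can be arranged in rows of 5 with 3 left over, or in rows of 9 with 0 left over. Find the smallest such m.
M = 5 × 9 = 45. M₁ = 9, y₁ ≡ 4 (mod 5). M₂ = 5, y₂ ≡ 2 (mod 9). m = 3×9×4 + 0×5×2 ≡ 18 (mod 45)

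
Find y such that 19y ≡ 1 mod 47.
Since 47 is prime, by Fermat 19^(-1) ≡ 19^{45} ≡ 5 mod 47. Verify: 19 × 5 = 95 ≡ 1 mod 47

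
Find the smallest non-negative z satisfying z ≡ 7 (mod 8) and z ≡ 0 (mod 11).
M = 8 × 11 = 88. M₁ = 11, y₁ ≡ 3 (mod 8). M₂ = 8, y₂ ≡ 7 (mod 11). z = 7×11×3 + 0×8×7 ≡ 55 (mod 88)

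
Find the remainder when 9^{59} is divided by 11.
By Fermat: 9^{10} ≡ 1 mod 11. 59 = 5×10 + 9. So 9^{59} ≡ 9^{9} ≡ 5 mod 11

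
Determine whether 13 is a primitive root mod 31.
ord_31(13) divides 30. For each prime q|30: 13^{15}≡30, 13^{10}≡5, 13^{6}≡16, none ≡ 1. So 13 has order 30 and is a primitive root mod 31.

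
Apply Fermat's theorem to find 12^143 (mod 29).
By Fermat: 12^{28} ≡ 1 (mod 29). 143 = 5×28 + 3. So 12^{143} ≡ 12^{3} ≡ 17 (mod 29)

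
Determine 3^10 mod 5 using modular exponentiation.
Using Fermat: 3^{4} ≡ 1 (mod 5). 10 ≡ 2 (mod 4). So 3^{10} ≡ 3^{2} ≡ 4 (mod 5)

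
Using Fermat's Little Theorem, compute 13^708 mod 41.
By Fermat: 13^{40} ≡ 1 (mod 41). 708 ≡ 28 (mod 40). So 13^{708} ≡ 13^{28} ≡ 31 (mod 41)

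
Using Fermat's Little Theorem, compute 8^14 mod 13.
By Fermat: 8^{12} ≡ 1 mod 13. So 8^{14} = 8^{12} · 8^{2} ≡ 8^{2} ≡ 12 mod 13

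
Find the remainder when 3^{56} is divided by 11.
By Fermat: 3^{10} ≡ 1 mod 11. 56 = 5×10 + 6. So 3^{56} ≡ 3^{6} ≡ 3 mod 11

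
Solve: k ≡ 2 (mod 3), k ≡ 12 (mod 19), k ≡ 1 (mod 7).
M = 3 × 19 × 7 = 399. M₁ = 133, y₁ ≡ 1 (mod 3). M₂ = 21, y₂ ≡ 10 (mod 19). M₃ = 57, y₃ ≡ 1 (mod 7). k = 2×133×1 + 12×21×10 + 1×57×1 ≡ 50 (mod 399)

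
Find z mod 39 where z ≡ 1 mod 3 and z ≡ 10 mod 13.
M = 3 × 13 = 39. M₁ = 13, y₁ ≡ 1 mod 3. M₂ = 3, y₂ ≡ 9 mod 13. z = 1×13×1 + 10×3×9 ≡ 10 mod 39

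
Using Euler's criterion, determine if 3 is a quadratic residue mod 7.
By Euler's criterion: 3^{3} ≡ 6 mod 7. Since this equals -1 (≡ 6), 3 is not a QR.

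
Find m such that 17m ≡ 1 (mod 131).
Since 131 is prime, by Fermat 17^(-1) ≡ 17^{129} ≡ 54 (mod 131). Verify: 17 × 54 = 918 ≡ 1 (mod 131)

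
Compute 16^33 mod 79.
By repeated squaring (mod 79): 16^{1}≡16, 16^{2}≡19, 16^{4}≡45, 16^{8}≡50, 16^{16}≡51, 16^{32}≡73. Then 16^{33} = 16^{32+1} ≡ 73 × 16 ≡ 62 (mod 79)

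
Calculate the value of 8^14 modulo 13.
Using Fermat: 8^{12} ≡ 1 mod 13. 14 ≡ 2 mod 12. So 8^{14} ≡ 8^{2} ≡ 12 mod 13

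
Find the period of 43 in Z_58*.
Powers of 43 mod 58: 43^1≡43, 43^2≡51, 43^3≡47, 43^4≡49, 43^5≡19, 43^6≡5, 43^7≡41, 43^8≡23, 43^9≡3, 43^10≡13, 43^11≡37, 43^12≡25, 43^13≡31, 43^14≡57, 43^15≡15, 43^16≡7, 43^17≡11, 43^18≡9, 43^19≡39, 43^20≡53, 43^21≡17, 43^22≡35, 43^23≡55, 43^24≡45, 43^25≡21, 43^26≡33, 43^27≡27, 43^28≡1. Order = 28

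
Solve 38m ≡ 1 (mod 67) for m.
Since 67 is prime, by Fermat 38^(-1) ≡ 38^{65} ≡ 30 (mod 67). Verify: 38 × 30 = 1140 ≡ 1 (mod 67)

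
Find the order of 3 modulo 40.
Powers of 3 mod 40: 3^1≡3, 3^2≡9, 3^3≡27, 3^4≡1. So the order of 3 is 4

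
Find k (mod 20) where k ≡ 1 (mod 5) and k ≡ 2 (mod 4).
M = 5 × 4 = 20. M₁ = 4, y₁ ≡ 4 (mod 5). M₂ = 5, y₂ ≡ 1 (mod 4). k = 1×4×4 + 2×5×1 ≡ 6 (mod 20)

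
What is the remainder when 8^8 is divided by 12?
By repeated squaring mod 12: 8^{1}≡8, 8^{2}≡4, 8^{4}≡4, 8^{8}≡4. So 8^{8} ≡ 4 mod 12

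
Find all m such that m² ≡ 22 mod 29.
The square roots of 22 mod 29 are 15 and 14. Verify: 15² = 225 ≡ 22 mod 29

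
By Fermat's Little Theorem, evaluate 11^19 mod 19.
By Fermat: 11^{18} ≡ 1 (mod 19). So 11^{19} = 11^{18} · 11^{1} ≡ 11^{1} ≡ 11 (mod 19)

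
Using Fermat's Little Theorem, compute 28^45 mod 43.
By Fermat: 28^{42} ≡ 1 (mod 43). So 28^{45} = 28^{42} · 28^{3} ≡ 28^{3} ≡ 22 (mod 43)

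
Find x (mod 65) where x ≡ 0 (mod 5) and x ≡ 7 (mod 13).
M = 5 × 13 = 65. M₁ = 13, y₁ ≡ 2 (mod 5). M₂ = 5, y₂ ≡ 8 (mod 13). x = 0×13×2 + 7×5×8 ≡ 20 (mod 65)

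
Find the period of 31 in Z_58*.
Powers of 31 mod 58: 31^1≡31, 31^2≡33, 31^3≡37, 31^4≡45, 31^5≡3, 31^6≡35, 31^7≡41, 31^8≡53, 31^9≡19, 31^10≡9, 31^11≡47, 31^12≡7, 31^13≡43, 31^14≡57, 31^15≡27, 31^16≡25, 31^17≡21, 31^18≡13, 31^19≡55, 31^20≡23, 31^21≡17, 31^22≡5, 31^23≡39, 31^24≡49, 31^25≡11, 31^26≡51, 31^27≡15, 31^28≡1. So the order of 31 is 28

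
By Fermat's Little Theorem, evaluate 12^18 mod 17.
By Fermat: 12^{16} ≡ 1 (mod 17). So 12^{18} = 12^{16} · 12^{2} ≡ 12^{2} ≡ 8 (mod 17)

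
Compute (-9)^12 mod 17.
By repeated squaring mod 17: (-9)^{1}≡8, (-9)^{2}≡13, (-9)^{4}≡16, (-9)^{8}≡1. Then (-9)^{12} = (-9)^{8+4} ≡ 1 × 16 ≡ 16 mod 17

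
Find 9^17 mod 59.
By repeated squaring mod 59: 9^{1}≡9, 9^{2}≡22, 9^{4}≡12, 9^{8}≡26, 9^{16}≡27. Then 9^{17} = 9^{16+1} ≡ 27 × 9 ≡ 7 mod 59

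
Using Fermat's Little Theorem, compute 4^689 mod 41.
By Fermat: 4^{40} ≡ 1 (mod 41). 689 ≡ 9 (mod 40). So 4^{689} ≡ 4^{9} ≡ 31 (mod 41)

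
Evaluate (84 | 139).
(84/139) = 84^{69} mod 139 = -1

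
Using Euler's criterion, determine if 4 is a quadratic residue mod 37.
By Euler's criterion: 4^{18} ≡ 1 mod 37. Since this equals 1, 4 is a QR.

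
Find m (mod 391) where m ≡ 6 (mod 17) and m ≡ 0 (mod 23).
M = 17 × 23 = 391. M₁ = 23, y₁ ≡ 3 (mod 17). M₂ = 17, y₂ ≡ 19 (mod 23). m = 6×23×3 + 0×17×19 ≡ 23 (mod 391)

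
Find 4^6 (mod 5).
Using Fermat: 4^{4} ≡ 1 (mod 5). 6 ≡ 2 (mod 4). So 4^{6} ≡ 4^{2} ≡ 1 (mod 5)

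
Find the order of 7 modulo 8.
Powers of 7 mod 8: 7^1≡7, 7^2≡1. Order = 2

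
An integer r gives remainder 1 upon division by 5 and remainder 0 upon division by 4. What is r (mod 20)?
M = 5 × 4 = 20. M₁ = 4, y₁ ≡ 4 (mod 5). M₂ = 5, y₂ ≡ 1 (mod 4). r = 1×4×4 + 0×5×1 ≡ 16 (mod 20)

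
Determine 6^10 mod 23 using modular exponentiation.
By repeated squaring (mod 23): 6^{1}≡6, 6^{2}≡13, 6^{4}≡8, 6^{8}≡18. Then 6^{10} = 6^{8+2} ≡ 18 × 13 ≡ 4 (mod 23)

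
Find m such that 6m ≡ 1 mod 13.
Since 13 is prime, by Fermat 6^(-1) ≡ 6^{11} ≡ 11 mod 13. Verify: 6 × 11 = 66 ≡ 1 mod 13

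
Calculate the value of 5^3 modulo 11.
5^{3} = 125 ≡ 4 mod 11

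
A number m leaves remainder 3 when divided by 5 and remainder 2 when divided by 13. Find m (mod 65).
M = 5 × 13 = 65. M₁ = 13, y₁ ≡ 2 (mod 5). M₂ = 5, y₂ ≡ 8 (mod 13). m = 3×13×2 + 2×5×8 ≡ 28 (mod 65)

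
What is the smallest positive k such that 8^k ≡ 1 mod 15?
Powers of 8 mod 15: 8^1≡8, 8^2≡4, 8^3≡2, 8^4≡1. ord_15(8) = 4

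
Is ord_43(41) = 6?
Powers of 41 mod 43: 41^1≡41, 41^2≡4, 41^3≡35, 41^4≡16, 41^5≡11, 41^6≡21, 41^7≡1. 41^6≡21≢1, so ord ≠ 6. No, the actual order is 7.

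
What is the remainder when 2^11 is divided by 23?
By repeated squaring mod 23: 2^{1}≡2, 2^{2}≡4, 2^{4}≡16, 2^{8}≡3. Then 2^{11} = 2^{8+2+1} ≡ 3 × 4 × 2 ≡ 1 mod 23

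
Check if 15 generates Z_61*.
15^{15} ≡ 1 (mod 61) and 15 < 60, so ord_61(15) = 15 ≠ 60 and 15 is not a primitive root.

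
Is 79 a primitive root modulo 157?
79^{52} ≡ 1 mod 157 and 52 < 156, so ord_157(79) = 52 ≠ 156 and 79 is not a primitive root.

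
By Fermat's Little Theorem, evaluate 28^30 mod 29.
By Fermat: 28^{28} ≡ 1 (mod 29). So 28^{30} = 28^{28} · 28^{2} ≡ 28^{2} ≡ 1 (mod 29)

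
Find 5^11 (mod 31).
By repeated squaring (mod 31): 5^{1}≡5, 5^{2}≡25, 5^{4}≡5, 5^{8}≡25. Then 5^{11} = 5^{8+2+1} ≡ 25 × 25 × 5 ≡ 25 (mod 31)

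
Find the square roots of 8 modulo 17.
The square roots of 8 mod 17 are 12 and 5. Verify: 12² = 144 ≡ 8 mod 17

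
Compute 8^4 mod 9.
8^{4} = 4096 ≡ 1 (mod 9)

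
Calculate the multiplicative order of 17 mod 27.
Powers of 17 mod 27: 17^1≡17, 17^2≡19, 17^3≡26, 17^4≡10, 17^5≡8, 17^6≡1. Order = 6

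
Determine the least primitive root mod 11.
g = 2. Powers: [2, 4, 8, 5, 10, 9, 7, ...] generates all 10 non-zero residues.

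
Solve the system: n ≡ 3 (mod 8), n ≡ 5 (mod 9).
M = 8 × 9 = 72. M₁ = 9, y₁ ≡ 1 (mod 8). M₂ = 8, y₂ ≡ 8 (mod 9). n = 3×9×1 + 5×8×8 ≡ 59 (mod 72)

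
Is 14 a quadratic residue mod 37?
By Euler's criterion: 14^{18} ≡ 36 (mod 37). Since this equals -1 (≡ 36), 14 is not a QR.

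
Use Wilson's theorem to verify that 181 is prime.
(180)! mod 181 = 180. Since this equals -1 mod 181, Wilson confirms 181 is prime.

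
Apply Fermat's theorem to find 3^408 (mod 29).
By Fermat: 3^{28} ≡ 1 (mod 29). 408 ≡ 16 (mod 28). So 3^{408} ≡ 3^{16} ≡ 20 (mod 29)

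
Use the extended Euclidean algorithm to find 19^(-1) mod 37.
Extended GCD: 19(2) + 37(-1) = 1. So 19^(-1) ≡ 2 mod 37. Verify: 19 × 2 = 38 ≡ 1 mod 37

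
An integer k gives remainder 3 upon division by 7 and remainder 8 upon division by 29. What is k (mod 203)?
M = 7 × 29 = 203. M₁ = 29, y₁ ≡ 1 (mod 7). M₂ = 7, y₂ ≡ 25 (mod 29). k = 3×29×1 + 8×7×25 ≡ 66 (mod 203)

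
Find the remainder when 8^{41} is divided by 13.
By Fermat: 8^{12} ≡ 1 (mod 13). 41 = 3×12 + 5. So 8^{41} ≡ 8^{5} ≡ 8 (mod 13)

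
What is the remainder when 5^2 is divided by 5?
5^{2} = 25 ≡ 0 mod 5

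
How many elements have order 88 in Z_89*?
There are φ(89-1) = φ(88) = 40 primitive roots modulo 89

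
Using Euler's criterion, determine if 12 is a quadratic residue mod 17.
By Euler's criterion: 12^{8} ≡ 16 mod 17. Since this equals -1 (≡ 16), 12 is not a QR.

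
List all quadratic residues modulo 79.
Quadratic residues modulo 79: {1, 2, 4, 5, 8, 9, 10, 11, 13, 16, 18, 19, 20, 21, 22, 23, 25, 26, 31, 32, 36, 38, 40, 42, 44, 45, 46, 49, 50, 51, 52, 55, 62, 64, 65, 67, 72, 73, 76}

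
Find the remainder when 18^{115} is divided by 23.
By Fermat: 18^{22} ≡ 1 mod 23. 115 = 5×22 + 5. So 18^{115} ≡ 18^{5} ≡ 3 mod 23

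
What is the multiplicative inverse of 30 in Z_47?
Since 47 is prime, by Fermat 30^(-1) ≡ 30^{45} ≡ 11 mod 47. Verify: 30 × 11 = 330 ≡ 1 mod 47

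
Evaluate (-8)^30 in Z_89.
By repeated squaring (mod 89): (-8)^{1}≡81, (-8)^{2}≡64, (-8)^{4}≡2, (-8)^{8}≡4, (-8)^{16}≡16. Then (-8)^{30} = (-8)^{16+8+4+2} ≡ 16 × 4 × 2 × 64 ≡ 4 (mod 89)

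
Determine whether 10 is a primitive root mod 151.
10^{75} ≡ 1 (mod 151) and 75 < 150, so ord_151(10) = 75 ≠ 150 and 10 is not a primitive root.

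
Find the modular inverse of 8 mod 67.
Since 67 is prime, by Fermat 8^(-1) ≡ 8^{65} ≡ 42 mod 67. Verify: 8 × 42 = 336 ≡ 1 mod 67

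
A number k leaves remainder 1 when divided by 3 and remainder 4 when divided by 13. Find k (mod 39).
M = 3 × 13 = 39. M₁ = 13, y₁ ≡ 1 (mod 3). M₂ = 3, y₂ ≡ 9 (mod 13). k = 1×13×1 + 4×3×9 ≡ 4 (mod 39)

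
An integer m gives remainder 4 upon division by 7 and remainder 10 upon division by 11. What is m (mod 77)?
M = 7 × 11 = 77. M₁ = 11, y₁ ≡ 2 (mod 7). M₂ = 7, y₂ ≡ 8 (mod 11). m = 4×11×2 + 10×7×8 ≡ 32 (mod 77)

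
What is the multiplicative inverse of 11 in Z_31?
Since 31 is prime, by Fermat 11^(-1) ≡ 11^{29} ≡ 17 (mod 31). Verify: 11 × 17 = 187 ≡ 1 (mod 31)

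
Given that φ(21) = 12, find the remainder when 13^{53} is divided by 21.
By Euler: 13^{12} ≡ 1 mod 21 since gcd(13, 21) = 1. 53 = 4×12 + 5. So 13^{53} ≡ 13^{5} ≡ 13 mod 21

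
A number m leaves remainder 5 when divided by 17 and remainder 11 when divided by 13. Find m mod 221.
M = 17 × 13 = 221. M₁ = 13, y₁ ≡ 4 mod 17. M₂ = 17, y₂ ≡ 10 mod 13. m = 5×13×4 + 11×17×10 ≡ 141 mod 221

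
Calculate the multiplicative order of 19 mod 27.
Powers of 19 mod 27: 19^1≡19, 19^2≡10, 19^3≡1. So the order of 19 is 3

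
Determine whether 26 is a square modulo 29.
By Euler's criterion: 26^{14} ≡ 28 (mod 29). Since this equals -1 (≡ 28), 26 is not a QR.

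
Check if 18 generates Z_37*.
ord_37(18) divides 36. For each prime q|36: 18^{18}≡36, 18^{12}≡10, none ≡ 1. So 18 has order 36 and is a primitive root mod 37.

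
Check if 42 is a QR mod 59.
By Euler's criterion: 42^{29} ≡ 58 (mod 59). Since this equals -1 (≡ 58), 42 is not a QR.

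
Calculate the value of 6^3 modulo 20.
6^{3} = 216 ≡ 16 mod 20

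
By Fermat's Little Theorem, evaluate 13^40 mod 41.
By Fermat's Little Theorem, 13^{40} ≡ 1 mod 41 since 41 is prime and gcd(13, 41) = 1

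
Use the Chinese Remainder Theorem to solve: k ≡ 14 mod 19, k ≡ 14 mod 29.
M = 19 × 29 = 551. M₁ = 29, y₁ ≡ 2 mod 19. M₂ = 19, y₂ ≡ 26 mod 29. k = 14×29×2 + 14×19×26 ≡ 14 mod 551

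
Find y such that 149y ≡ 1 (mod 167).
Since 167 is prime, by Fermat 149^(-1) ≡ 149^{165} ≡ 102 (mod 167). Verify: 149 × 102 = 15198 ≡ 1 (mod 167)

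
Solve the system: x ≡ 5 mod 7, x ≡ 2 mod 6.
M = 7 × 6 = 42. M₁ = 6, y₁ ≡ 6 mod 7. M₂ = 7, y₂ ≡ 1 mod 6. x = 5×6×6 + 2×7×1 ≡ 26 mod 42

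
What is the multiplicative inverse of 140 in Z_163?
Since 163 is prime, by Fermat 140^(-1) ≡ 140^{161} ≡ 85 (mod 163). Verify: 140 × 85 = 11900 ≡ 1 (mod 163)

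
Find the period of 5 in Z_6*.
Powers of 5 mod 6: 5^1≡5, 5^2≡1. So the order of 5 is 2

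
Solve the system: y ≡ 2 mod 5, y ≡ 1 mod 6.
M = 5 × 6 = 30. M₁ = 6, y₁ ≡ 1 mod 5. M₂ = 5, y₂ ≡ 5 mod 6. y = 2×6×1 + 1×5×5 ≡ 7 mod 30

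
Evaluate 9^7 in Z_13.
By repeated squaring (mod 13): 9^{1}≡9, 9^{2}≡3, 9^{4}≡9. Then 9^{7} = 9^{4+2+1} ≡ 9 × 3 × 9 ≡ 9 (mod 13)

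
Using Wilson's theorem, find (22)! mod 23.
By Wilson's theorem, (22)! ≡ -1 ≡ 22 (mod 23)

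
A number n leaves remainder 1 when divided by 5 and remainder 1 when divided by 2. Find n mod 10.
M = 5 × 2 = 10. M₁ = 2, y₁ ≡ 3 mod 5. M₂ = 5, y₂ ≡ 1 mod 2. n = 1×2×3 + 1×5×1 ≡ 1 mod 10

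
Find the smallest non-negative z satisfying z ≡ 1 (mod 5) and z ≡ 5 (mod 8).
M = 5 × 8 = 40. M₁ = 8, y₁ ≡ 2 (mod 5). M₂ = 5, y₂ ≡ 5 (mod 8). z = 1×8×2 + 5×5×5 ≡ 21 (mod 40)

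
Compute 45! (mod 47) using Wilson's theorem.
(46)! = (45)! × (46) ≡ -1 (mod 47). So (45)! ≡ -1 × (46)^(-1) ≡ (-1)×(-1) = 1 (mod 47)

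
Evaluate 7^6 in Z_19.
By repeated squaring mod 19: 7^{1}≡7, 7^{2}≡11, 7^{4}≡7. Then 7^{6} = 7^{4+2} ≡ 7 × 11 ≡ 1 mod 19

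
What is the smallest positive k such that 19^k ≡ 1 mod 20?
Powers of 19 mod 20: 19^1≡19, 19^2≡1. Order = 2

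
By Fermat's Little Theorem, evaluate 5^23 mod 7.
By Fermat: 5^{6} ≡ 1 mod 7. 23 = 3×6 + 5. So 5^{23} ≡ 5^{5} ≡ 3 mod 7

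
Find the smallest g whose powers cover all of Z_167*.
g = 5. For each prime q|166: 5^{83}≡166, 5^{2}≡25, none ≡ 1, so ord_167(5) = 166 and 5 is a primitive root.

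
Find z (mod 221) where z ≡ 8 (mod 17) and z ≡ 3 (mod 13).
M = 17 × 13 = 221. M₁ = 13, y₁ ≡ 4 (mod 17). M₂ = 17, y₂ ≡ 10 (mod 13). z = 8×13×4 + 3×17×10 ≡ 42 (mod 221)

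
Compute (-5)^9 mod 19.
By repeated squaring mod 19: (-5)^{1}≡14, (-5)^{2}≡6, (-5)^{4}≡17, (-5)^{8}≡4. Then (-5)^{9} = (-5)^{8+1} ≡ 4 × 14 ≡ 18 mod 19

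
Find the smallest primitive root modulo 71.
g = 7. Powers: [7, 49, 59, 58, 51, 2, 14, 27, 47, 45, ...] generates all 70 non-zero residues.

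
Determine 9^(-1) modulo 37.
Since 37 is prime, by Fermat 9^(-1) ≡ 9^{35} ≡ 33 (mod 37). Verify: 9 × 33 = 297 ≡ 1 (mod 37)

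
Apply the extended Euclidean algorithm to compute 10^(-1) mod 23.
Extended GCD: 10(7) + 23(-3) = 1. So 10^(-1) ≡ 7 mod 23. Verify: 10 × 7 = 70 ≡ 1 mod 23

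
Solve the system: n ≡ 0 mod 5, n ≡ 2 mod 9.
M = 5 × 9 = 45. M₁ = 9, y₁ ≡ 4 mod 5. M₂ = 5, y₂ ≡ 2 mod 9. n = 0×9×4 + 2×5×2 ≡ 20 mod 45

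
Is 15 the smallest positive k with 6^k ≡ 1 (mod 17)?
Powers of 6 mod 17: 6^1≡6, 6^2≡2, 6^3≡12, 6^4≡4, 6^5≡7, 6^6≡8, 6^7≡14, 6^8≡16, 6^9≡11, 6^10≡15, 6^11≡5, 6^12≡13, 6^13≡10, 6^14≡9, 6^15≡3, 6^16≡1. 6^15≡3≢1, so ord ≠ 15. No, the actual order is 16.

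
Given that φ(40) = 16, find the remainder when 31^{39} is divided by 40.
By Euler: 31^{16} ≡ 1 (mod 40) since gcd(31, 40) = 1. 39 = 2×16 + 7. So 31^{39} ≡ 31^{7} ≡ 31 (mod 40)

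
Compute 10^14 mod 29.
By repeated squaring mod 29: 10^{1}≡10, 10^{2}≡13, 10^{4}≡24, 10^{8}≡25. Then 10^{14} = 10^{8+4+2} ≡ 25 × 24 × 13 ≡ 28 mod 29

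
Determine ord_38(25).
Powers of 25 mod 38: 25^1≡25, 25^2≡17, 25^3≡7, 25^4≡23, 25^5≡5, 25^6≡11, 25^7≡9, 25^8≡35, 25^9≡1. Order = 9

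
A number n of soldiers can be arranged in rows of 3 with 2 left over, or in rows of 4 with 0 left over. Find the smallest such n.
M = 3 × 4 = 12. M₁ = 4, y₁ ≡ 1 (mod 3). M₂ = 3, y₂ ≡ 3 (mod 4). n = 2×4×1 + 0×3×3 ≡ 8 (mod 12)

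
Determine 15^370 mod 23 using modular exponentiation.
Using Fermat: 15^{22} ≡ 1 mod 23. 370 ≡ 18 mod 22. So 15^{370} ≡ 15^{18} ≡ 12 mod 23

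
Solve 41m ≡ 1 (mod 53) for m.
Since 53 is prime, by Fermat 41^(-1) ≡ 41^{51} ≡ 22 (mod 53). Verify: 41 × 22 = 902 ≡ 1 (mod 53)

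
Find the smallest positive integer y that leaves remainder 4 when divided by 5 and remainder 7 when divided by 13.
M = 5 × 13 = 65. M₁ = 13, y₁ ≡ 2 mod 5. M₂ = 5, y₂ ≡ 8 mod 13. y = 4×13×2 + 7×5×8 ≡ 59 mod 65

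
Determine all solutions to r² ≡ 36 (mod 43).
The square roots of 36 mod 43 are 6 and 37. Verify: 6² = 36 ≡ 36 (mod 43)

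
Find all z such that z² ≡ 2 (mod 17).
The square roots of 2 mod 17 are 6 and 11. Verify: 6² = 36 ≡ 2 (mod 17)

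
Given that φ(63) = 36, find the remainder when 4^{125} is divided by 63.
By Euler: 4^{36} ≡ 1 (mod 63) since gcd(4, 63) = 1. 125 = 3×36 + 17. So 4^{125} ≡ 4^{17} ≡ 16 (mod 63)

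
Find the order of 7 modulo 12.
Powers of 7 mod 12: 7^1≡7, 7^2≡1. ord_12(7) = 2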